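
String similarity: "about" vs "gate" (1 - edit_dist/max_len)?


Word 1: "about" (length 5)
Word 2: "gate" (length 4)
One optimal edit sequence:
  1. delete 'a'  (+1)
  2. substitute 'b' -> 'g'  (+1)
  3. substitute 'o' -> 'a'  (+1)
  4. substitute 'u' -> 't'  (+1)
  5. substitute 't' -> 'e'  (+1)
Edit distance = 5
Max length = max(5, 4) = 5
Similarity = 1 - 5/5
= 0.0000


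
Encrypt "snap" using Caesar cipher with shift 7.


Word: "snap"
Shift: 7
Each letter → (letter + shift) mod 26:
  's' (18) + 7 = 25 → 'z'
  'n' (13) + 7 = 20 → 'u'
  'a' (0) + 7 = 7 → 'h'
  'p' (15) + 7 = 22 → 'w'
Result = "zuhw"


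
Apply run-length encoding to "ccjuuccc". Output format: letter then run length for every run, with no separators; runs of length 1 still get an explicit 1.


String: "ccjuuccc"
Scanning for consecutive runs:
  'c' x 2
  'j' x 1
  'u' x 2
  'c' x 3
RLE = "c2j1u2c3"


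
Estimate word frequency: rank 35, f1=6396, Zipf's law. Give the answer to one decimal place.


Zipf's law: f(r) = f(1) / r
f(1) = 6396
f(35) = 6396 / 35
= 182.7 occurrences


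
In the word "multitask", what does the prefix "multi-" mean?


Prefix: multi-
As in: multitask -> multi- + task
Meaning = many


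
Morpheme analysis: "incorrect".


Word: "incorrect"
Morphemes: in- / correct
Each morpheme carries meaning
= 2 morphemes


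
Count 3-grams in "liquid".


Word: "liquid" (length 6)
Number of 3-grams = length - 3 + 1 = 6 - 3 + 1
= 4


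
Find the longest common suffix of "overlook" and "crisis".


Word 1: "overlook"
Word 2: "crisis"
Comparing from end:
  Pos -1: 'k' != 's' (stop)
LCS = "" (length 0)


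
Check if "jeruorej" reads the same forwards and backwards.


Word: "jeruorej"
Reversed: "jerourej"
Forward == Backward? jeruorej != jerourej
Palindrome = No


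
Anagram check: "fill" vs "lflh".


Word 1: "fill" → sorted: fill
Word 2: "lflh" → sorted: fhll
Same letters? fill != fhll
Anagram = No


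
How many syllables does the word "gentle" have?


Word: "gentle"
Syllable breakdown: gen-tle
Counting: 2 parts
= 2 syllables


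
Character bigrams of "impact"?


Word: "impact" (length 6)
Number of bigrams = 6 - 2 + 1 = 5
  Position 0: "im"
  Position 1: "mp"
  Position 2: "pa"
  Position 3: "ac"
  Position 4: "ct"
Bigrams = "im", "mp", "pa", "ac", "ct"


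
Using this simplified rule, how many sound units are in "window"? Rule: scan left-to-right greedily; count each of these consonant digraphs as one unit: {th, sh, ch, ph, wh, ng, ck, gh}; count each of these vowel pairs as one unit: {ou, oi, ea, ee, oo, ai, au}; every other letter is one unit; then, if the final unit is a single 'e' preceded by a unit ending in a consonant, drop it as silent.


Word: "window" (6 letters)
Left-to-right scan:
  [1] 'w' (letter)
  [2] 'i' (letter)
  [3] 'n' (letter)
  [4] 'd' (letter)
  [5] 'o' (letter)
  [6] 'w' (letter)
Units from scan: 6
Sound units = 6 units


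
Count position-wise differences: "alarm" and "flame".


Comparing character by character (same length = 5):
  Pos 0: 'a' vs 'f' !=
  Pos 1: 'l' vs 'l' =
  Pos 2: 'a' vs 'a' =
  Pos 3: 'r' vs 'm' !=
  Pos 4: 'm' vs 'e' !=
Hamming distance = 3


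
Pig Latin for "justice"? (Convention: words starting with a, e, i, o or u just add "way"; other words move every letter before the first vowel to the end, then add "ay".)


Word: "justice"
Starts with consonant(s) → move to end, add 'ay'
Consonant cluster: "j"
Pig Latin = "usticejay"


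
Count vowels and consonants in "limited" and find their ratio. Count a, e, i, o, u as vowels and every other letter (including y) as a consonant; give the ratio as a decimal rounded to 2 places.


Word: "limited"
Vowels (a,e,i,o,u): 3
Consonants: 4
Ratio = 3/4
= 0.75


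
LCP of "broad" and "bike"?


Word 1: "broad"
Word 2: "bike"
Comparing from start:
  Pos 0: 'b' == 'b'
  Pos 1: 'r' != 'i' (stop)
LCP = "b" (length 1)


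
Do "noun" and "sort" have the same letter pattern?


Pattern of "noun": [0, 1, 2, 0]
Pattern of "sort": [0, 1, 2, 3]
Patterns do not match
Same pattern = No


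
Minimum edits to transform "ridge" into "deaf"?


Word 1: "ridge" (length 5)
Word 2: "deaf" (length 4)
One optimal edit sequence (insert/delete/substitute each cost 1):
  1. delete 'r'  (+1)
  2. substitute 'i' -> 'd'  (+1)
  3. substitute 'd' -> 'e'  (+1)
  4. substitute 'g' -> 'a'  (+1)
  5. substitute 'e' -> 'f'  (+1)
Total edit operations: 5
Edit distance = 5


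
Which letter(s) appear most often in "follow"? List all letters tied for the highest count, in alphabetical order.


Word: "follow"
Letter counts:
  'f': 1
  'l': 2
  'o': 2
  'w': 1
Maximum count = 2
Most frequent = 'l', 'o' (2 times each)


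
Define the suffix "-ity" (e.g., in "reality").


Suffix: -ity
As in: reality -> real + -ity
Meaning = quality of


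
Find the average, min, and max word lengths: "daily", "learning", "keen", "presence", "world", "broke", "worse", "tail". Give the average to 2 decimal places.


Lengths: "daily"=5, "learning"=8, "keen"=4, "presence"=8, "world"=5, "broke"=5, "worse"=5, "tail"=4
Sum = 44, Count = 8
Average = 44/8 = 5.50
= avg=5.50, min=4, max=8


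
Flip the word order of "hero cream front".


Original: "hero cream front"
Words (1..n): hero | cream | front
Reversed (n..1): front | cream | hero
Result = "front cream hero"


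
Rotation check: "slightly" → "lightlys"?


Word: "slightly", Candidate: "lightlys"
Method: check if candidate is substring of word+word
"slightlyslightly" contains "lightlys"? Yes
Is rotation = Yes


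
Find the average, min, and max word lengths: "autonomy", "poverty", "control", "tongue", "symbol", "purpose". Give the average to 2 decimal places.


Lengths: "autonomy"=8, "poverty"=7, "control"=7, "tongue"=6, "symbol"=6, "purpose"=7
Sum = 41, Count = 6
Average = 41/6 = 6.83
= avg=6.83, min=6, max=8


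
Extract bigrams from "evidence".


Word: "evidence" (length 8)
Number of bigrams = 8 - 2 + 1 = 7
  Position 0: "ev"
  Position 1: "vi"
  Position 2: "id"
  Position 3: "de"
  Position 4: "en"
  Position 5: "nc"
  Position 6: "ce"
Bigrams = "ev", "vi", "id", "de", "en", "nc", "ce"


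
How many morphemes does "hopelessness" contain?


Word: "hopelessness"
Morphemes: hope | -less | -ness
Each morpheme carries meaning
= 3 morphemes


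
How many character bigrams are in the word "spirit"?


Word: "spirit" (length 6)
Number of 2-grams = length - 2 + 1 = 6 - 2 + 1
= 5


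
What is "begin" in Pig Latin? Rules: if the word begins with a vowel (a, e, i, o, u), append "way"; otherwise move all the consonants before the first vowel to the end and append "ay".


Word: "begin"
Starts with consonant(s) → move to end, add 'ay'
Consonant cluster: "b"
Pig Latin = "eginbay"


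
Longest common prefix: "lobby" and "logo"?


Word 1: "lobby"
Word 2: "logo"
Comparing from start:
  Pos 0: 'l' == 'l'
  Pos 1: 'o' == 'o'
  Pos 2: 'b' != 'g' (stop)
LCP = "lo" (length 2)


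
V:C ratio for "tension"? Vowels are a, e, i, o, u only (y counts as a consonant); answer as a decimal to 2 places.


Word: "tension"
Vowels (a,e,i,o,u): 3
Consonants: 4
Ratio = 3/4
= 0.75


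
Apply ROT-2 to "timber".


Word: "timber"
Shift: 2
Each letter → (letter + shift) mod 26:
  't' (19) + 2 = 21 → 'v'
  'i' (8) + 2 = 10 → 'k'
  'm' (12) + 2 = 14 → 'o'
  'b' (1) + 2 = 3 → 'd'
  'e' (4) + 2 = 6 → 'g'
  'r' (17) + 2 = 19 → 't'
Result = "vkodgt"


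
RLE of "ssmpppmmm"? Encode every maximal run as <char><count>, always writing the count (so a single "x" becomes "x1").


String: "ssmpppmmm"
Scanning for consecutive runs:
  's' x 2
  'm' x 1
  'p' x 3
  'm' x 3
RLE = "s2m1p3m3"


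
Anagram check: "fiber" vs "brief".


Word 1: "fiber" → sorted: befir
Word 2: "brief" → sorted: befir
Same letters? befir == befir
Anagram = Yes


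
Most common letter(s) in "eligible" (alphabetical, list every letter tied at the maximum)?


Word: "eligible"
Letter counts:
  'b': 1
  'e': 2
  'g': 1
  'i': 2
  'l': 2
Maximum count = 2
Most frequent = 'e', 'i', 'l' (2 times each)


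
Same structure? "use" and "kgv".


Pattern of "use": [0, 1, 2]
Pattern of "kgv": [0, 1, 2]
Patterns match
Same pattern = Yes


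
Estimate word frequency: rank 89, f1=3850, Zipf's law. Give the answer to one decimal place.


Zipf's law: f(r) = f(1) / r
f(1) = 3850
f(89) = 3850 / 89
= 43.3 occurrences


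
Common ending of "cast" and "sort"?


Word 1: "cast"
Word 2: "sort"
Comparing from end:
  Pos -1: 't' == 't'
  Pos -2: 's' != 'r' (stop)
LCS = "t" (length 1)


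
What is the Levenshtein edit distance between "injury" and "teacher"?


Word 1: "injury" (length 6)
Word 2: "teacher" (length 7)
One optimal edit sequence (insert/delete/substitute each cost 1):
  1. insert 't'  (+1)
  2. substitute 'i' -> 'e'  (+1)
  3. substitute 'n' -> 'a'  (+1)
  4. substitute 'j' -> 'c'  (+1)
  5. substitute 'u' -> 'h'  (+1)
  6. substitute 'r' -> 'e'  (+1)
  7. substitute 'y' -> 'r'  (+1)
Total edit operations: 7
Edit distance = 7


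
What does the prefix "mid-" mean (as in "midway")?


Prefix: mid-
Example: midway (mid- + way)
Meaning = middle


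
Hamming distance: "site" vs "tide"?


Comparing character by character (same length = 4):
  Pos 0: 's' vs 't' !=
  Pos 1: 'i' vs 'i' =
  Pos 2: 't' vs 'd' !=
  Pos 3: 'e' vs 'e' =
Hamming distance = 2


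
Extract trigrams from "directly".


Word: "directly" (length 8)
Number of trigrams = 8 - 3 + 1 = 6
  Position 0: "dir"
  Position 1: "ire"
  Position 2: "rec"
  Position 3: "ect"
  Position 4: "ctl"
  Position 5: "tly"
Trigrams = "dir", "ire", "rec", "ect", "ctl", "tly"


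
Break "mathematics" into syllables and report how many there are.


Word: "mathematics"
Syllable breakdown: math / e / mat / ics
Counting: 4 parts
= 4 syllables


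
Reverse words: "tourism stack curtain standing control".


Original: "tourism stack curtain standing control"
Words (1..n): tourism | stack | curtain | standing | control
Reversed (n..1): control | standing | curtain | stack | tourism
Result = "control standing curtain stack tourism"


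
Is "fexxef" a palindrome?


Word: "fexxef"
Reversed: "fexxef"
Forward == Backward? fexxef == fexxef
Palindrome = Yes


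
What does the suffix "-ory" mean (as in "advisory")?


Suffix: -ory
Example: advisory = advise + -ory, with a spelling change
Meaning = relating to / place for


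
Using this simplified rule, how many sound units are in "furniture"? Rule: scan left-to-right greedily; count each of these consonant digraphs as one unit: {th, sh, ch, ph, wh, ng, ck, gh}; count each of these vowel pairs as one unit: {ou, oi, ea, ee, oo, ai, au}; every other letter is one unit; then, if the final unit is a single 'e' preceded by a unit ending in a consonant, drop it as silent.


Word: "furniture" (9 letters)
Left-to-right scan:
  1. 'f' (letter)
  2. 'u' (letter)
  3. 'r' (letter)
  4. 'n' (letter)
  5. 'i' (letter)
  6. 't' (letter)
  7. 'u' (letter)
  8. 'r' (letter)
  9. 'e' (letter)
Units from scan: 9
Final unit is 'e' after a consonant -> drop as silent (-1)
Sound units = 8 units


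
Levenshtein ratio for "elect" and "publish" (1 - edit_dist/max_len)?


Word 1: "elect" (length 5)
Word 2: "publish" (length 7)
One optimal edit sequence:
  1. insert 'p'  (+1)
  2. insert 'u'  (+1)
  3. substitute 'e' -> 'b'  (+1)
  4. keep 'l'
  5. substitute 'e' -> 'i'  (+1)
  6. substitute 'c' -> 's'  (+1)
  7. substitute 't' -> 'h'  (+1)
Edit distance = 6
Max length = max(5, 7) = 7
Similarity = 1 - 6/7
= 0.1429


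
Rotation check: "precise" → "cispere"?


Word: "precise", Candidate: "cispere"
Method: check if candidate is substring of word+word
"preciseprecise" contains "cispere"? No
Is rotation = No


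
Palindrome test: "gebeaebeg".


Word: "gebeaebeg"
Reversed: "gebeaebeg"
Forward == Backward? gebeaebeg == gebeaebeg
Palindrome = Yes


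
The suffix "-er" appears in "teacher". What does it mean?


Suffix: -er
Example: teacher = teach + -er
Meaning = one who / more


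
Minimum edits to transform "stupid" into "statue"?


Word 1: "stupid" (length 6)
Word 2: "statue" (length 6)
One optimal edit sequence (insert/delete/substitute each cost 1):
  1. keep 's'
  2. keep 't'
  3. substitute 'u' -> 'a'  (+1)
  4. substitute 'p' -> 't'  (+1)
  5. substitute 'i' -> 'u'  (+1)
  6. substitute 'd' -> 'e'  (+1)
Total edit operations: 4
Edit distance = 4


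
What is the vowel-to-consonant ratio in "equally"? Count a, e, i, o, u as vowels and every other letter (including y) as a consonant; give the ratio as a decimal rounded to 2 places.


Word: "equally"
Vowels (a,e,i,o,u): 3
Consonants: 4
Ratio = 3/4
= 0.75


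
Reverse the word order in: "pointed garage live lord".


Original: "pointed garage live lord"
Words (1..n): pointed | garage | live | lord
Reversed (n..1): lord | live | garage | pointed
Result = "lord live garage pointed"


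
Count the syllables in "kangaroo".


Word: "kangaroo"
Syllable breakdown: kan-ga-roo
Counting: 3 parts
= 3 syllables


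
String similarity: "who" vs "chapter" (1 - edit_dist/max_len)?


Word 1: "who" (length 3)
Word 2: "chapter" (length 7)
One optimal edit sequence:
  1. substitute 'w' -> 'c'  (+1)
  2. keep 'h'
  3. insert 'a'  (+1)
  4. insert 'p'  (+1)
  5. insert 't'  (+1)
  6. insert 'e'  (+1)
  7. substitute 'o' -> 'r'  (+1)
Edit distance = 6
Max length = max(3, 7) = 7
Similarity = 1 - 6/7
= 0.1429


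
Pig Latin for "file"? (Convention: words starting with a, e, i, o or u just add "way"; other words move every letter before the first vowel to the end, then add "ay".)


Word: "file"
Starts with consonant(s) → move to end, add 'ay'
Consonant cluster: "f"
Pig Latin = "ilefay"


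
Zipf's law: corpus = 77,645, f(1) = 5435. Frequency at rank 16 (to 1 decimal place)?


Zipf's law: f(r) = f(1) / r
f(1) = 5435
f(16) = 5435 / 16
= 339.7 occurrences


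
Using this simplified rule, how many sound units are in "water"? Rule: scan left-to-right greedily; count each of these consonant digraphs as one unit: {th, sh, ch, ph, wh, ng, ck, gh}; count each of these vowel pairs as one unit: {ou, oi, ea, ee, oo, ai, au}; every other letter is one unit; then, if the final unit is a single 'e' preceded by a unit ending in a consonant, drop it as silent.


Word: "water" (5 letters)
Left-to-right scan:
  (1) 'w' (letter)
  (2) 'a' (letter)
  (3) 't' (letter)
  (4) 'e' (letter)
  (5) 'r' (letter)
Units from scan: 5
Sound units = 5 units


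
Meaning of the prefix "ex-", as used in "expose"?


Prefix: ex-
Example: expose (ex- + pose)
Meaning = out / former


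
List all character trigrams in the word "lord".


Word: "lord" (length 4)
Number of trigrams = 4 - 3 + 1 = 2
  Position 0: "lor"
  Position 1: "ord"
Trigrams = "lor", "ord"


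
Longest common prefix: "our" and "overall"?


Word 1: "our"
Word 2: "overall"
Comparing from start:
  Pos 0: 'o' == 'o'
  Pos 1: 'u' != 'v' (stop)
LCP = "o" (length 1)


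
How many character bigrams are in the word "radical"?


Word: "radical" (length 7)
Number of 2-grams = length - 2 + 1 = 7 - 2 + 1
= 6


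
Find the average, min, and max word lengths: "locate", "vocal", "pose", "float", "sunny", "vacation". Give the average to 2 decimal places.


Lengths: "locate"=6, "vocal"=5, "pose"=4, "float"=5, "sunny"=5, "vacation"=8
Sum = 33, Count = 6
Average = 33/6 = 5.50
= avg=5.50, min=4, max=8


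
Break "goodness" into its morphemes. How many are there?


Word: "goodness"
Morphemes: good + -ness
Each morpheme carries meaning
= 2 morphemes


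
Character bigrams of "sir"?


Word: "sir" (length 3)
Number of bigrams = 3 - 2 + 1 = 2
  Position 0: "si"
  Position 1: "ir"
Bigrams = "si", "ir"


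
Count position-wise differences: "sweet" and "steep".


Comparing character by character (same length = 5):
  Pos 0: 's' vs 's' =
  Pos 1: 'w' vs 't' !=
  Pos 2: 'e' vs 'e' =
  Pos 3: 'e' vs 'e' =
  Pos 4: 't' vs 'p' !=
Hamming distance = 2


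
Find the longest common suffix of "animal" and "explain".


Word 1: "animal"
Word 2: "explain"
Comparing from end:
  Pos -1: 'l' != 'n' (stop)
LCS = "" (length 0)


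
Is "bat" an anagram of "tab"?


Word 1: "tab" → sorted: abt
Word 2: "bat" → sorted: abt
Same letters? abt == abt
Anagram = Yes


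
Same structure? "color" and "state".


Pattern of "color": [0, 1, 2, 1, 3]
Pattern of "state": [0, 1, 2, 1, 3]
Patterns match
Same pattern = Yes


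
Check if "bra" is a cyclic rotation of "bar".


Word: "bar", Candidate: "bra"
Method: check if candidate is substring of word+word
"barbar" contains "bra"? No
Is rotation = No


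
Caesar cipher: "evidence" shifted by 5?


Word: "evidence"
Shift: 5
Each letter → (letter + shift) mod 26:
  'e' (4) + 5 = 9 → 'j'
  'v' (21) + 5 = 0 → 'a'
  'i' (8) + 5 = 13 → 'n'
  'd' (3) + 5 = 8 → 'i'
  'e' (4) + 5 = 9 → 'j'
  'n' (13) + 5 = 18 → 's'
  'c' (2) + 5 = 7 → 'h'
  'e' (4) + 5 = 9 → 'j'
Result = "janijshj"


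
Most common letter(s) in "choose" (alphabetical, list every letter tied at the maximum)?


Word: "choose"
Letter counts:
  'c': 1
  'e': 1
  'h': 1
  'o': 2
  's': 1
Maximum count = 2
Most frequent = 'o' (2 times each)


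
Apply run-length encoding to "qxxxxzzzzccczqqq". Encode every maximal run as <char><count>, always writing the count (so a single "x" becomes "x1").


String: "qxxxxzzzzccczqqq"
Scanning for consecutive runs:
  'q' x 1
  'x' x 4
  'z' x 4
  'c' x 3
  'z' x 1
  'q' x 3
RLE = "q1x4z4c3z1q3"


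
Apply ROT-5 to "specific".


Word: "specific"
Shift: 5
Each letter → (letter + shift) mod 26:
  's' (18) + 5 = 23 → 'x'
  'p' (15) + 5 = 20 → 'u'
  'e' (4) + 5 = 9 → 'j'
  'c' (2) + 5 = 7 → 'h'
  'i' (8) + 5 = 13 → 'n'
  'f' (5) + 5 = 10 → 'k'
  'i' (8) + 5 = 13 → 'n'
  'c' (2) + 5 = 7 → 'h'
Result = "xujhnknh"


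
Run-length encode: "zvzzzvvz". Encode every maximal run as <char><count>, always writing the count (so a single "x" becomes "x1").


String: "zvzzzvvz"
Scanning for consecutive runs:
  'z' x 1
  'v' x 1
  'z' x 3
  'v' x 2
  'z' x 1
RLE = "z1v1z3v2z1"


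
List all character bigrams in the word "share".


Word: "share" (length 5)
Number of bigrams = 5 - 2 + 1 = 4
  Position 0: "sh"
  Position 1: "ha"
  Position 2: "ar"
  Position 3: "re"
Bigrams = "sh", "ha", "ar", "re"


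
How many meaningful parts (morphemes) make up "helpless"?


Word: "helpless"
Morphemes: help + -less
Each morpheme carries meaning
= 2 morphemes


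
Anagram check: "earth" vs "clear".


Word 1: "earth" → sorted: aehrt
Word 2: "clear" → sorted: acelr
Same letters? aehrt != acelr
Anagram = No


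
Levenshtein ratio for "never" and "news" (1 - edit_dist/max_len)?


Word 1: "never" (length 5)
Word 2: "news" (length 4)
One optimal edit sequence:
  1. keep 'n'
  2. keep 'e'
  3. delete 'v'  (+1)
  4. substitute 'e' -> 'w'  (+1)
  5. substitute 'r' -> 's'  (+1)
Edit distance = 3
Max length = max(5, 4) = 5
Similarity = 1 - 3/5
= 0.4000


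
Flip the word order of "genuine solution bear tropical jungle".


Original: "genuine solution bear tropical jungle"
Words (1..n): genuine | solution | bear | tropical | jungle
Reversed (n..1): jungle | tropical | bear | solution | genuine
Result = "jungle tropical bear solution genuine"


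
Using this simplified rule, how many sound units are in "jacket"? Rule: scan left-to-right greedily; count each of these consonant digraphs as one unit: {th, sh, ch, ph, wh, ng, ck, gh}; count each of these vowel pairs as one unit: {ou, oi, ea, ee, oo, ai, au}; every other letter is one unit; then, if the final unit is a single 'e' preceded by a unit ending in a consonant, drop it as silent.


Word: "jacket" (6 letters)
Left-to-right scan:
  1. 'j' (letter)
  2. 'a' (letter)
  3. 'ck' (digraph)
  4. 'e' (letter)
  5. 't' (letter)
Units from scan: 5
Sound units = 5 units


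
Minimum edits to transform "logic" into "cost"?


Word 1: "logic" (length 5)
Word 2: "cost" (length 4)
One optimal edit sequence (insert/delete/substitute each cost 1):
  1. substitute 'l' -> 'c'  (+1)
  2. keep 'o'
  3. delete 'g'  (+1)
  4. substitute 'i' -> 's'  (+1)
  5. substitute 'c' -> 't'  (+1)
Total edit operations: 4
Edit distance = 4


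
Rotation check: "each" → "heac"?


Word: "each", Candidate: "heac"
Method: check if candidate is substring of word+word
"eacheach" contains "heac"? Yes
Is rotation = Yes


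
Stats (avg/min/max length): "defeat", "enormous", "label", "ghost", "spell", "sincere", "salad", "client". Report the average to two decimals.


Lengths: "defeat"=6, "enormous"=8, "label"=5, "ghost"=5, "spell"=5, "sincere"=7, "salad"=5, "client"=6
Sum = 47, Count = 8
Average = 47/8 = 5.88
= avg=5.88, min=5, max=8


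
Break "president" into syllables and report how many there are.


Word: "president"
Syllable breakdown: pres | i | dent
Counting: 3 parts
= 3 syllables


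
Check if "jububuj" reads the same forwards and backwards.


Word: "jububuj"
Reversed: "jububuj"
Forward == Backward? jububuj == jububuj
Palindrome = Yes


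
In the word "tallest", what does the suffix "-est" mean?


Suffix: -est
Example: tallest = tall + -est
Meaning = most


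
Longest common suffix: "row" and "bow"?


Word 1: "row"
Word 2: "bow"
Comparing from end:
  Pos -1: 'w' == 'w'
  Pos -2: 'o' == 'o'
  Pos -3: 'r' != 'b' (stop)
LCS = "ow" (length 2)


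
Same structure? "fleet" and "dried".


Pattern of "fleet": [0, 1, 2, 2, 3]
Pattern of "dried": [0, 1, 2, 3, 0]
Patterns do not match
Same pattern = No


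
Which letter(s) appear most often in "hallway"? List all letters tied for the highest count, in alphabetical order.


Word: "hallway"
Letter counts:
  'a': 2
  'h': 1
  'l': 2
  'w': 1
  'y': 1
Maximum count = 2
Most frequent = 'a', 'l' (2 times each)


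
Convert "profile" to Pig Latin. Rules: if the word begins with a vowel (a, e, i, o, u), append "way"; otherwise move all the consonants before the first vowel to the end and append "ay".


Word: "profile"
Starts with consonant(s) → move to end, add 'ay'
Consonant cluster: "pr"
Pig Latin = "ofilepray"


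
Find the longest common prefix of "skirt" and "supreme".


Word 1: "skirt"
Word 2: "supreme"
Comparing from start:
  Pos 0: 's' == 's'
  Pos 1: 'k' != 'u' (stop)
LCP = "s" (length 1)


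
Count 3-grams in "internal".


Word: "internal" (length 8)
Number of 3-grams = length - 3 + 1 = 8 - 3 + 1
= 6


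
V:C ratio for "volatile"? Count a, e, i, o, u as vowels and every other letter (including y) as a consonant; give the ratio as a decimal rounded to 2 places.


Word: "volatile"
Vowels (a,e,i,o,u): 4
Consonants: 4
Ratio = 4/4
= 1.00


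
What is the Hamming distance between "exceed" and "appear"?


Comparing character by character (same length = 6):
  Pos 0: 'e' vs 'a' !=
  Pos 1: 'x' vs 'p' !=
  Pos 2: 'c' vs 'p' !=
  Pos 3: 'e' vs 'e' =
  Pos 4: 'e' vs 'a' !=
  Pos 5: 'd' vs 'r' !=
Hamming distance = 5


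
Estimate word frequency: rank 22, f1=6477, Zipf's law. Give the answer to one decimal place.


Zipf's law: f(r) = f(1) / r
f(1) = 6477
f(22) = 6477 / 22
= 294.4 occurrences


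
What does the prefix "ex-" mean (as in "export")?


Prefix: ex-
Example: export = ex- + port
Meaning = out / former


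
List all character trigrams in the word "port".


Word: "port" (length 4)
Number of trigrams = 4 - 3 + 1 = 2
  Position 0: "por"
  Position 1: "ort"
Trigrams = "por", "ort"


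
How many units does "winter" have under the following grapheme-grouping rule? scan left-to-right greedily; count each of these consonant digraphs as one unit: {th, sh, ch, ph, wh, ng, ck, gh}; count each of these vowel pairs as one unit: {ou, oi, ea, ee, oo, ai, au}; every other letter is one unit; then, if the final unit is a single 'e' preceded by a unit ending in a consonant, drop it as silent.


Word: "winter" (6 letters)
Left-to-right scan:
  1. 'w' (letter)
  2. 'i' (letter)
  3. 'n' (letter)
  4. 't' (letter)
  5. 'e' (letter)
  6. 'r' (letter)
Units from scan: 6
Sound units = 6 units


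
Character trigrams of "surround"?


Word: "surround" (length 8)
Number of trigrams = 8 - 3 + 1 = 6
  Position 0: "sur"
  Position 1: "urr"
  Position 2: "rro"
  Position 3: "rou"
  Position 4: "oun"
  Position 5: "und"
Trigrams = "sur", "urr", "rro", "rou", "oun", "und"


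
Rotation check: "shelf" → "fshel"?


Word: "shelf", Candidate: "fshel"
Method: check if candidate is substring of word+word
"shelfshelf" contains "fshel"? Yes
Is rotation = Yes


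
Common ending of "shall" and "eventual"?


Word 1: "shall"
Word 2: "eventual"
Comparing from end:
  Pos -1: 'l' == 'l'
  Pos -2: 'l' != 'a' (stop)
LCS = "l" (length 1)


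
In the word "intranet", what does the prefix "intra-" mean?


Prefix: intra-
As in: intranet -> intra- + net
Meaning = within


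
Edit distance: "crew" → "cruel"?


Word 1: "crew" (length 4)
Word 2: "cruel" (length 5)
One optimal edit sequence (insert/delete/substitute each cost 1):
  1. keep 'c'
  2. keep 'r'
  3. insert 'u'  (+1)
  4. keep 'e'
  5. substitute 'w' -> 'l'  (+1)
Total edit operations: 2
Edit distance = 2


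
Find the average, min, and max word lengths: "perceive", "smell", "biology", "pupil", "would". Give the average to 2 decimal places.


Lengths: "perceive"=8, "smell"=5, "biology"=7, "pupil"=5, "would"=5
Sum = 30, Count = 5
Average = 30/5 = 6.00
= avg=6.00, min=5, max=8


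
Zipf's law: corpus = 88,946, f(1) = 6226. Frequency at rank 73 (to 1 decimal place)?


Zipf's law: f(r) = f(1) / r
f(1) = 6226
f(73) = 6226 / 73
= 85.3 occurrences


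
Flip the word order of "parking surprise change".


Original: "parking surprise change"
Words (1..n): parking | surprise | change
Reversed (n..1): change | surprise | parking
Result = "change surprise parking"


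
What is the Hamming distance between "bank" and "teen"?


Comparing character by character (same length = 4):
  Pos 0: 'b' vs 't' !=
  Pos 1: 'a' vs 'e' !=
  Pos 2: 'n' vs 'e' !=
  Pos 3: 'k' vs 'n' !=
Hamming distance = 4


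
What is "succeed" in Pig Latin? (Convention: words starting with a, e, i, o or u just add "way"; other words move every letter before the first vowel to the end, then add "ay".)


Word: "succeed"
Starts with consonant(s) → move to end, add 'ay'
Consonant cluster: "s"
Pig Latin = "ucceedsay"


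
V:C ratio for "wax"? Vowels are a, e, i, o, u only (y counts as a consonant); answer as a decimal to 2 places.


Word: "wax"
Vowels (a,e,i,o,u): 1
Consonants: 2
Ratio = 1/2
= 0.50


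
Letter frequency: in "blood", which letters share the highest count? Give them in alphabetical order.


Word: "blood"
Letter counts:
  'b': 1
  'd': 1
  'l': 1
  'o': 2
Maximum count = 2
Most frequent = 'o' (2 times each)


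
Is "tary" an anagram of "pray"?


Word 1: "pray" → sorted: apry
Word 2: "tary" → sorted: arty
Same letters? apry != arty
Anagram = No


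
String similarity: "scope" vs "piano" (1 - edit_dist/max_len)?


Word 1: "scope" (length 5)
Word 2: "piano" (length 5)
One optimal edit sequence:
  1. substitute 's' -> 'p'  (+1)
  2. substitute 'c' -> 'i'  (+1)
  3. substitute 'o' -> 'a'  (+1)
  4. substitute 'p' -> 'n'  (+1)
  5. substitute 'e' -> 'o'  (+1)
Edit distance = 5
Max length = max(5, 5) = 5
Similarity = 1 - 5/5
= 0.0000


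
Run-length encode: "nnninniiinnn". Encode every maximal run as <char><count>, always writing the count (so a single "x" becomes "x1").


String: "nnninniiinnn"
Scanning for consecutive runs:
  'n' x 3
  'i' x 1
  'n' x 2
  'i' x 3
  'n' x 3
RLE = "n3i1n2i3n3"


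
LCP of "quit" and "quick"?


Word 1: "quit"
Word 2: "quick"
Comparing from start:
  Pos 0: 'q' == 'q'
  Pos 1: 'u' == 'u'
  Pos 2: 'i' == 'i'
  Pos 3: 't' != 'c' (stop)
LCP = "qui" (length 3)


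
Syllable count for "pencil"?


Word: "pencil"
Syllable breakdown: pen / cil
Counting: 2 parts
= 2 syllables


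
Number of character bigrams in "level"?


Word: "level" (length 5)
Number of 2-grams = length - 2 + 1 = 5 - 2 + 1
= 4


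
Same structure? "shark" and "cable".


Pattern of "shark": [0, 1, 2, 3, 4]
Pattern of "cable": [0, 1, 2, 3, 4]
Patterns match
Same pattern = Yes


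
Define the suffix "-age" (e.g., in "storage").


Suffix: -age
Example: storage (store + -age, with a spelling change)
Meaning = result / collection


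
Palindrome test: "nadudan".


Word: "nadudan"
Reversed: "nadudan"
Forward == Backward? nadudan == nadudan
Palindrome = Yes


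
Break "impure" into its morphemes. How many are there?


Word: "impure"
Morphemes: im- | pure
Each morpheme carries meaning
= 2 morphemes


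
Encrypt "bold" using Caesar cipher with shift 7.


Word: "bold"
Shift: 7
Each letter → (letter + shift) mod 26:
  'b' (1) + 7 = 8 → 'i'
  'o' (14) + 7 = 21 → 'v'
  'l' (11) + 7 = 18 → 's'
  'd' (3) + 7 = 10 → 'k'
Result = "ivsk"


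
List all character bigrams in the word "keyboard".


Word: "keyboard" (length 8)
Number of bigrams = 8 - 2 + 1 = 7
  Position 0: "ke"
  Position 1: "ey"
  Position 2: "yb"
  Position 3: "bo"
  Position 4: "oa"
  Position 5: "ar"
  Position 6: "rd"
Bigrams = "ke", "ey", "yb", "bo", "oa", "ar", "rd"


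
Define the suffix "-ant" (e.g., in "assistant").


Suffix: -ant
Example: assistant = assist + -ant
Meaning = one who / that which


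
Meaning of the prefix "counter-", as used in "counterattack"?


Prefix: counter-
Example: counterattack = counter- + attack
Meaning = against / opposite


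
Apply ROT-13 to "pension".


Word: "pension"
Shift: 13
Each letter → (letter + shift) mod 26:
  'p' (15) + 13 = 2 → 'c'
  'e' (4) + 13 = 17 → 'r'
  'n' (13) + 13 = 0 → 'a'
  's' (18) + 13 = 5 → 'f'
  'i' (8) + 13 = 21 → 'v'
  'o' (14) + 13 = 1 → 'b'
  'n' (13) + 13 = 0 → 'a'
Result = "crafvba"


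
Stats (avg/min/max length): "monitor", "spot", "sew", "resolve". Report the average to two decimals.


Lengths: "monitor"=7, "spot"=4, "sew"=3, "resolve"=7
Sum = 21, Count = 4
Average = 21/4 = 5.25
= avg=5.25, min=3, max=7


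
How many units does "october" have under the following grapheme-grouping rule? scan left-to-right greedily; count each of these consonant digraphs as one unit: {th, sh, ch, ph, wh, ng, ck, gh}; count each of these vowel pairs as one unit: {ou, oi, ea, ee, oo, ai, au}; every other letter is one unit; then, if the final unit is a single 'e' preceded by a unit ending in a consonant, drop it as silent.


Word: "october" (7 letters)
Left-to-right scan:
  (1) 'o' (letter)
  (2) 'c' (letter)
  (3) 't' (letter)
  (4) 'o' (letter)
  (5) 'b' (letter)
  (6) 'e' (letter)
  (7) 'r' (letter)
Units from scan: 7
Sound units = 7 units


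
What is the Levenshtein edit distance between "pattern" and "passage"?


Word 1: "pattern" (length 7)
Word 2: "passage" (length 7)
One optimal edit sequence (insert/delete/substitute each cost 1):
  1. keep 'p'
  2. keep 'a'
  3. substitute 't' -> 's'  (+1)
  4. substitute 't' -> 's'  (+1)
  5. substitute 'e' -> 'a'  (+1)
  6. substitute 'r' -> 'g'  (+1)
  7. substitute 'n' -> 'e'  (+1)
Total edit operations: 5
Edit distance = 5


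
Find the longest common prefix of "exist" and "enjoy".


Word 1: "exist"
Word 2: "enjoy"
Comparing from start:
  Pos 0: 'e' == 'e'
  Pos 1: 'x' != 'n' (stop)
LCP = "e" (length 1)


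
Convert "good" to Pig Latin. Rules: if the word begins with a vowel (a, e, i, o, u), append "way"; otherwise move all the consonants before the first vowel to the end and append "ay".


Word: "good"
Starts with consonant(s) → move to end, add 'ay'
Consonant cluster: "g"
Pig Latin = "oodgay"


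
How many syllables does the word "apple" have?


Word: "apple"
Syllable breakdown: ap / ple
Counting: 2 parts
= 2 syllables


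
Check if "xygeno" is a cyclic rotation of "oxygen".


Word: "oxygen", Candidate: "xygeno"
Method: check if candidate is substring of word+word
"oxygenoxygen" contains "xygeno"? Yes
Is rotation = Yes


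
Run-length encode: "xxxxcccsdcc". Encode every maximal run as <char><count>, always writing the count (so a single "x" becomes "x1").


String: "xxxxcccsdcc"
Scanning for consecutive runs:
  'x' x 4
  'c' x 3
  's' x 1
  'd' x 1
  'c' x 2
RLE = "x4c3s1d1c2"


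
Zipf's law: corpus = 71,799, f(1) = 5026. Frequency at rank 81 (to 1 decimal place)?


Zipf's law: f(r) = f(1) / r
f(1) = 5026
f(81) = 5026 / 81
= 62.0 occurrences


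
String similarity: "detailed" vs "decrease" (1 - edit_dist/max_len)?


Word 1: "detailed" (length 8)
Word 2: "decrease" (length 8)
One optimal edit sequence:
  1. keep 'd'
  2. keep 'e'
  3. substitute 't' -> 'c'  (+1)
  4. substitute 'a' -> 'r'  (+1)
  5. substitute 'i' -> 'e'  (+1)
  6. substitute 'l' -> 'a'  (+1)
  7. substitute 'e' -> 's'  (+1)
  8. substitute 'd' -> 'e'  (+1)
Edit distance = 6
Max length = max(8, 8) = 8
Similarity = 1 - 6/8
= 0.2500


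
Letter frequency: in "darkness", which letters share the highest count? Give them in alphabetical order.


Word: "darkness"
Letter counts:
  'a': 1
  'd': 1
  'e': 1
  'k': 1
  'n': 1
  'r': 1
  's': 2
Maximum count = 2
Most frequent = 's' (2 times each)


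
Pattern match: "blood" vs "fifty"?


Pattern of "blood": [0, 1, 2, 2, 3]
Pattern of "fifty": [0, 1, 0, 2, 3]
Patterns do not match
Same pattern = No


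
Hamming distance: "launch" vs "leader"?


Comparing character by character (same length = 6):
  Pos 0: 'l' vs 'l' =
  Pos 1: 'a' vs 'e' !=
  Pos 2: 'u' vs 'a' !=
  Pos 3: 'n' vs 'd' !=
  Pos 4: 'c' vs 'e' !=
  Pos 5: 'h' vs 'r' !=
Hamming distance = 5


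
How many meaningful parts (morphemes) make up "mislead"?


Word: "mislead"
Morphemes: mis- | lead
Each morpheme carries meaning
= 2 morphemes


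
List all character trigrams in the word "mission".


Word: "mission" (length 7)
Number of trigrams = 7 - 3 + 1 = 5
  Position 0: "mis"
  Position 1: "iss"
  Position 2: "ssi"
  Position 3: "sio"
  Position 4: "ion"
Trigrams = "mis", "iss", "ssi", "sio", "ion"


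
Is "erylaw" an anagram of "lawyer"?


Word 1: "lawyer" → sorted: aelrwy
Word 2: "erylaw" → sorted: aelrwy
Same letters? aelrwy == aelrwy
Anagram = Yes


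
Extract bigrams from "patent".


Word: "patent" (length 6)
Number of bigrams = 6 - 2 + 1 = 5
  Position 0: "pa"
  Position 1: "at"
  Position 2: "te"
  Position 3: "en"
  Position 4: "nt"
Bigrams = "pa", "at", "te", "en", "nt"


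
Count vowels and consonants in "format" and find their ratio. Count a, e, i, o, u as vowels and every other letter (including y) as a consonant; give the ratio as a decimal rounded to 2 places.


Word: "format"
Vowels (a,e,i,o,u): 2
Consonants: 4
Ratio = 2/4
= 0.50


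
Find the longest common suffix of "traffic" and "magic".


Word 1: "traffic"
Word 2: "magic"
Comparing from end:
  Pos -1: 'c' == 'c'
  Pos -2: 'i' == 'i'
  Pos -3: 'f' != 'g' (stop)
LCS = "ic" (length 2)


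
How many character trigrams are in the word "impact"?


Word: "impact" (length 6)
Number of 3-grams = length - 3 + 1 = 6 - 3 + 1
= 4


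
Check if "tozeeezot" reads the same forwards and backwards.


Word: "tozeeezot"
Reversed: "tozeeezot"
Forward == Backward? tozeeezot == tozeeezot
Palindrome = Yes


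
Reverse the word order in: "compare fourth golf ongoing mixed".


Original: "compare fourth golf ongoing mixed"
Words (1..n): compare | fourth | golf | ongoing | mixed
Reversed (n..1): mixed | ongoing | golf | fourth | compare
Result = "mixed ongoing golf fourth compare"


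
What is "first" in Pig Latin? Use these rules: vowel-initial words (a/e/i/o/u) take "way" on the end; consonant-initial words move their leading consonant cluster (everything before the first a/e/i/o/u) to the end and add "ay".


Word: "first"
Starts with consonant(s) → move to end, add 'ay'
Consonant cluster: "f"
Pig Latin = "irstfay"


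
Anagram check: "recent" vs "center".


Word 1: "recent" → sorted: ceenrt
Word 2: "center" → sorted: ceenrt
Same letters? ceenrt == ceenrt
Anagram = Yes


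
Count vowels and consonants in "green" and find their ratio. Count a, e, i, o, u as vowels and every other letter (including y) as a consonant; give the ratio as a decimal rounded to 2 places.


Word: "green"
Vowels (a,e,i,o,u): 2
Consonants: 3
Ratio = 2/3
= 0.67


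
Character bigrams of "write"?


Word: "write" (length 5)
Number of bigrams = 5 - 2 + 1 = 4
  Position 0: "wr"
  Position 1: "ri"
  Position 2: "it"
  Position 3: "te"
Bigrams = "wr", "ri", "it", "te"


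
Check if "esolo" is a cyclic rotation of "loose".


Word: "loose", Candidate: "esolo"
Method: check if candidate is substring of word+word
"looseloose" contains "esolo"? No
Is rotation = No


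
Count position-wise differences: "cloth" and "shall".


Comparing character by character (same length = 5):
  Pos 0: 'c' vs 's' !=
  Pos 1: 'l' vs 'h' !=
  Pos 2: 'o' vs 'a' !=
  Pos 3: 't' vs 'l' !=
  Pos 4: 'h' vs 'l' !=
Hamming distance = 5


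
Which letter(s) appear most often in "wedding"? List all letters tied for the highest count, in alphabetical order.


Word: "wedding"
Letter counts:
  'd': 2
  'e': 1
  'g': 1
  'i': 1
  'n': 1
  'w': 1
Maximum count = 2
Most frequent = 'd' (2 times each)


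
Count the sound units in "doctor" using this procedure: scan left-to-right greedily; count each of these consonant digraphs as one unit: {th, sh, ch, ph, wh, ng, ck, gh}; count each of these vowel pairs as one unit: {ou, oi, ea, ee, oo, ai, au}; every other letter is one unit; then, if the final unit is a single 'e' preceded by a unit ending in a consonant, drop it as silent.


Word: "doctor" (6 letters)
Left-to-right scan:
  (1) 'd' (letter)
  (2) 'o' (letter)
  (3) 'c' (letter)
  (4) 't' (letter)
  (5) 'o' (letter)
  (6) 'r' (letter)
Units from scan: 6
Sound units = 6 units


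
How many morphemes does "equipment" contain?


Word: "equipment"
Morphemes: equip + -ment
Each morpheme carries meaning
= 2 morphemes


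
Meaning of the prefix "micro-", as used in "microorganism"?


Prefix: micro-
Example: microorganism (micro- + organism)
Meaning = small


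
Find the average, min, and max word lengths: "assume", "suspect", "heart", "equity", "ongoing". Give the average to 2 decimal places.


Lengths: "assume"=6, "suspect"=7, "heart"=5, "equity"=6, "ongoing"=7
Sum = 31, Count = 5
Average = 31/5 = 6.20
= avg=6.20, min=5, max=7


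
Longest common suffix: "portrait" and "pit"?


Word 1: "portrait"
Word 2: "pit"
Comparing from end:
  Pos -1: 't' == 't'
  Pos -2: 'i' == 'i'
  Pos -3: 'a' != 'p' (stop)
LCS = "it" (length 2)


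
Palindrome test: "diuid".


Word: "diuid"
Reversed: "diuid"
Forward == Backward? diuid == diuid
Palindrome = Yes


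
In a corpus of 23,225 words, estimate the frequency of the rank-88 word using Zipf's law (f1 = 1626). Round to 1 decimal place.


Zipf's law: f(r) = f(1) / r
f(1) = 1626
f(88) = 1626 / 88
= 18.5 occurrences


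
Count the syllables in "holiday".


Word: "holiday"
Syllable breakdown: hol-i-day
Counting: 3 parts
= 3 syllables


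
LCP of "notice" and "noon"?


Word 1: "notice"
Word 2: "noon"
Comparing from start:
  Pos 0: 'n' == 'n'
  Pos 1: 'o' == 'o'
  Pos 2: 't' != 'o' (stop)
LCP = "no" (length 2)


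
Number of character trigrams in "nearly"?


Word: "nearly" (length 6)
Number of 3-grams = length - 3 + 1 = 6 - 3 + 1
= 4


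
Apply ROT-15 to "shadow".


Word: "shadow"
Shift: 15
Each letter → (letter + shift) mod 26:
  's' (18) + 15 = 7 → 'h'
  'h' (7) + 15 = 22 → 'w'
  'a' (0) + 15 = 15 → 'p'
  'd' (3) + 15 = 18 → 's'
  'o' (14) + 15 = 3 → 'd'
  'w' (22) + 15 = 11 → 'l'
Result = "hwpsdl"
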